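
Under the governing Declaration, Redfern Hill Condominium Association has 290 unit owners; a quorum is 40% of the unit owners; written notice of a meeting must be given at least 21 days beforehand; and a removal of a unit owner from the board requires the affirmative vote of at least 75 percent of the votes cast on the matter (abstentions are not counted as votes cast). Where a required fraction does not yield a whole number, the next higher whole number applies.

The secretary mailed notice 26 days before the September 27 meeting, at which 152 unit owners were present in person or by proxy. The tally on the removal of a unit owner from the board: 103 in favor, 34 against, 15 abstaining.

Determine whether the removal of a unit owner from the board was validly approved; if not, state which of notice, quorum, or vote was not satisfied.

Notice: 26 days given; 21 required. Satisfied.
Quorum: 40% of 290 = 116; 152 present. Satisfied.
Vote: requires three-fourths of the votes cast (152 − 15 abstaining = 137); 3/4 of 137 = 102.75, rounded up to 103, so 103 needed; 103 in favor. Satisfied.

Valid — all requirements satisfied.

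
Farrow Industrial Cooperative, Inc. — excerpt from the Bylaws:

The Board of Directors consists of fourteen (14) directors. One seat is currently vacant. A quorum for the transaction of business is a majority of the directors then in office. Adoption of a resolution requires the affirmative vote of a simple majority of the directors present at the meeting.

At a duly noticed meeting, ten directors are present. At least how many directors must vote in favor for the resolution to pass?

6

The resolution requires a majority of the directors present (10).
A majority of 10 is 6.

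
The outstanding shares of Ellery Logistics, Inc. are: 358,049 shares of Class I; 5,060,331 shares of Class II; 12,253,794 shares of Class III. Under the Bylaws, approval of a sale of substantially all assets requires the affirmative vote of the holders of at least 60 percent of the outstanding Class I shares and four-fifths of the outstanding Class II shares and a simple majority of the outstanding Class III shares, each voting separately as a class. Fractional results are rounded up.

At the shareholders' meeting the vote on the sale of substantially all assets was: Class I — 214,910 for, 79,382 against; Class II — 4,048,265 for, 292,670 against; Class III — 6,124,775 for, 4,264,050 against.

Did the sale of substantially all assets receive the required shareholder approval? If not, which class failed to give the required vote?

Not approved — the Class III shares did not give the required vote.

Class I: 3/5 of 358049 = 214829.40, rounded up to 214830; 214,830 required, 214,910 in favor — approved.
Class II: 4/5 of 5060331 = 4048264.80, rounded up to 4048265; 4,048,265 required, 4,048,265 in favor — approved.
Class III: a majority of 12253794 is 6126898; 6,126,898 required, 6,124,775 in favor — not approved.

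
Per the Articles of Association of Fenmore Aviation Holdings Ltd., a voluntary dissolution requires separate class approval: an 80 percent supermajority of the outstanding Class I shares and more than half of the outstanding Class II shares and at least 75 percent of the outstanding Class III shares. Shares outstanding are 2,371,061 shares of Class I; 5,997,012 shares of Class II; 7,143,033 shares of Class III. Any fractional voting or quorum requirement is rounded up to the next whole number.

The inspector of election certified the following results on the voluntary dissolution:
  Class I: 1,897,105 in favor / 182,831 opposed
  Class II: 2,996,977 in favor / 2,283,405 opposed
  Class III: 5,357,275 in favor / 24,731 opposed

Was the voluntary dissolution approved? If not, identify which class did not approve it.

Not approved — the Class II shares did not give the required vote.

Class I: 4/5 of 2371061 = 1896848.80, rounded up to 1896849; 1,896,849 required, 1,897,105 in favor — approved.
Class II: a majority of 5997012 is 2998507; 2,998,507 required, 2,996,977 in favor — not approved.
Class III: 3/4 of 7143033 = 5357274.75, rounded up to 5357275; 5,357,275 required, 5,357,275 in favor — approved.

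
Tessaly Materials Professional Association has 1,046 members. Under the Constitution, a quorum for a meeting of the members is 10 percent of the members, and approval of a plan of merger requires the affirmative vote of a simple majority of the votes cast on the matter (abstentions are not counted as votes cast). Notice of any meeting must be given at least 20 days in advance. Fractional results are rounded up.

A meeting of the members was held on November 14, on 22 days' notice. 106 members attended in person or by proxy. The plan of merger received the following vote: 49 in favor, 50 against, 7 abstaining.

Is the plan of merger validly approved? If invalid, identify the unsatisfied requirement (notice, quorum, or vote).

Notice: 22 days given; 20 required. Satisfied.
Quorum: 10% of 1,046 = 104.60, rounded up to 105; 106 present. Satisfied.
Vote: requires a majority of the votes cast (106 − 7 abstaining = 99); a majority of 99 is 50, so 50 needed; 49 in favor. Not satisfied.

Invalid — vote requirement not satisfied.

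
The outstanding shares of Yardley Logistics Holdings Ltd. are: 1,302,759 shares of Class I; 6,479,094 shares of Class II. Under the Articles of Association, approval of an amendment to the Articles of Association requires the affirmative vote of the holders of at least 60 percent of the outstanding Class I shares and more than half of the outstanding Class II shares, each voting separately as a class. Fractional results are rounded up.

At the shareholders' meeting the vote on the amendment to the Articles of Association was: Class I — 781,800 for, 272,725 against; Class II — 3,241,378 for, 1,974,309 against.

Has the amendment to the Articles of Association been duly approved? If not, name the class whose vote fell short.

Approved — every class gave the required vote.

Class I: 3/5 of 1302759 = 781655.40, rounded up to 781656; 781,656 required, 781,800 in favor — approved.
Class II: a majority of 6479094 is 3239548; 3,239,548 required, 3,241,378 in favor — approved.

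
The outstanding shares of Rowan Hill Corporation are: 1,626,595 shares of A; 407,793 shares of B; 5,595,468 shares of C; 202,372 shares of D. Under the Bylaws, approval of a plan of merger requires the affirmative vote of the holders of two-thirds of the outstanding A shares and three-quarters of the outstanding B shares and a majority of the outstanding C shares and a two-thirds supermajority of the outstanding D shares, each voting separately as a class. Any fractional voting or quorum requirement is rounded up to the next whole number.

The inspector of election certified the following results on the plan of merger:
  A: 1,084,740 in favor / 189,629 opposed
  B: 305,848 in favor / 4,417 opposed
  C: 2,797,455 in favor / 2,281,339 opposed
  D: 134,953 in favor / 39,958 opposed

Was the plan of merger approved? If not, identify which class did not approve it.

A: 2/3 of 1626595 = 1084396.67, rounded up to 1084397; 1,084,397 required, 1,084,740 in favor — approved.
B: 3/4 of 407793 = 305844.75, rounded up to 305845; 305,845 required, 305,848 in favor — approved.
C: a majority of 5595468 is 2797735; 2,797,735 required, 2,797,455 in favor — not approved.
D: 2/3 of 202372 = 134914.67, rounded up to 134915; 134,915 required, 134,953 in favor — approved.

Not approved — the C shares did not give the required vote.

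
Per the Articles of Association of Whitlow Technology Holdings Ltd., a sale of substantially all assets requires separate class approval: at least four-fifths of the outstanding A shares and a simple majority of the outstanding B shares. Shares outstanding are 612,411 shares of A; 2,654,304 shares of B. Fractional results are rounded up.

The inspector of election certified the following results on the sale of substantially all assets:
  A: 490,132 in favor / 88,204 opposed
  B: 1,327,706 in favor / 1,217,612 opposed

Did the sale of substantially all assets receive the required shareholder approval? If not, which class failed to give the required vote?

A: 4/5 of 612411 = 489928.80, rounded up to 489929; 489,929 required, 490,132 in favor — approved.
B: a majority of 2654304 is 1327153; 1,327,153 required, 1,327,706 in favor — approved.

Approved — every class gave the required vote.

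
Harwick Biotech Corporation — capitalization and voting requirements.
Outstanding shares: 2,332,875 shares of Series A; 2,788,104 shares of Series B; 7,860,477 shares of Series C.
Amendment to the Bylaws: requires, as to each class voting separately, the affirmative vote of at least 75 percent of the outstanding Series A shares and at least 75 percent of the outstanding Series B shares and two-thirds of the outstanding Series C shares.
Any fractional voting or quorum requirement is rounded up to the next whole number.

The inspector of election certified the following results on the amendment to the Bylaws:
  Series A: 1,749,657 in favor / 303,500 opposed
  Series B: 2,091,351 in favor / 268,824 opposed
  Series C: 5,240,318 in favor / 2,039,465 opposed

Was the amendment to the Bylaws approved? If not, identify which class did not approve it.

Series A: 3/4 of 2332875 = 1749656.25, rounded up to 1749657; 1,749,657 required, 1,749,657 in favor — approved.
Series B: 3/4 of 2788104 = 2091078; 2,091,078 required, 2,091,351 in favor — approved.
Series C: 2/3 of 7860477 = 5240318; 5,240,318 required, 5,240,318 in favor — approved.

Approved — every class gave the required vote.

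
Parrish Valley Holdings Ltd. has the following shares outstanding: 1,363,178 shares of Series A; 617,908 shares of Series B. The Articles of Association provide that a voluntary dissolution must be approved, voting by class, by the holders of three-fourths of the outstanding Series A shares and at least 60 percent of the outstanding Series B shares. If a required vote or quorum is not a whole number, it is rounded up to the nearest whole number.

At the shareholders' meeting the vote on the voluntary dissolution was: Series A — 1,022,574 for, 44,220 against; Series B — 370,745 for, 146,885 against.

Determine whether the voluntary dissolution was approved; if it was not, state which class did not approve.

Approved — every class gave the required vote.

Series A: 3/4 of 1363178 = 1022383.50, rounded up to 1022384; 1,022,384 required, 1,022,574 in favor — approved.
Series B: 3/5 of 617908 = 370744.80, rounded up to 370745; 370,745 required, 370,745 in favor — approved.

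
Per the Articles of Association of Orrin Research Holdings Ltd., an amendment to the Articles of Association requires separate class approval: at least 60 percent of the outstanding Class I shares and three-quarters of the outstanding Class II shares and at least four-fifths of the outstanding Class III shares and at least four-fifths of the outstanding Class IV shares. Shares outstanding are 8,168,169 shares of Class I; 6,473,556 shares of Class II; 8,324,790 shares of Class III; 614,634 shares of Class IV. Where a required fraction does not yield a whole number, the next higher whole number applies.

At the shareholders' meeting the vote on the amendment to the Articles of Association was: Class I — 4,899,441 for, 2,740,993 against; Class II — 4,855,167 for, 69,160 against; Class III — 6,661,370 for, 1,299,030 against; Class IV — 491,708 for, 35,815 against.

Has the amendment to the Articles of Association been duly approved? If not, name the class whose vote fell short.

Not approved — the Class I shares did not give the required vote.

Class I: 3/5 of 8168169 = 4900901.40, rounded up to 4900902; 4,900,902 required, 4,899,441 in favor — not approved.
Class II: 3/4 of 6473556 = 4855167; 4,855,167 required, 4,855,167 in favor — approved.
Class III: 4/5 of 8324790 = 6659832; 6,659,832 required, 6,661,370 in favor — approved.
Class IV: 4/5 of 614634 = 491707.20, rounded up to 491708; 491,708 required, 491,708 in favor — approved.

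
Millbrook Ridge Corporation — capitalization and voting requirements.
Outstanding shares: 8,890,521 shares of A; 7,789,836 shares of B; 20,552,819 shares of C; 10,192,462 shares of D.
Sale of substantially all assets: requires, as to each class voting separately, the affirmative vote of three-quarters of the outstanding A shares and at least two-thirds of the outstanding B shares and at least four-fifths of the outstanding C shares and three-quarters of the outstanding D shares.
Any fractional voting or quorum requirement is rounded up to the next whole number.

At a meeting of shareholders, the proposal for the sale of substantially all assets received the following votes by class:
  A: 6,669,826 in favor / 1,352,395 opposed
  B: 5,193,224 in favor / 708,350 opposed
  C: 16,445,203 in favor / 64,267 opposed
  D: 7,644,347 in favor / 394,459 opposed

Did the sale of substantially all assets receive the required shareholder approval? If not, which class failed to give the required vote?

Approved — every class gave the required vote.

A: 3/4 of 8890521 = 6667890.75, rounded up to 6667891; 6,667,891 required, 6,669,826 in favor — approved.
B: 2/3 of 7789836 = 5193224; 5,193,224 required, 5,193,224 in favor — approved.
C: 4/5 of 20552819 = 16442255.20, rounded up to 16442256; 16,442,256 required, 16,445,203 in favor — approved.
D: 3/4 of 10192462 = 7644346.50, rounded up to 7644347; 7,644,347 required, 7,644,347 in favor — approved.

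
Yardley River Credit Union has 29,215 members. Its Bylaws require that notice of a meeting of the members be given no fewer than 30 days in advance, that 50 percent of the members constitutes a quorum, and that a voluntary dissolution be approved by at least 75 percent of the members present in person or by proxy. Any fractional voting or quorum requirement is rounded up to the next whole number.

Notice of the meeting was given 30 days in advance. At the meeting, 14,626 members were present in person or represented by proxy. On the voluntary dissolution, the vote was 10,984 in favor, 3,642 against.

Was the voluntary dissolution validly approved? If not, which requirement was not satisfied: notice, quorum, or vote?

Notice: 30 days given; 30 required. Satisfied.
Quorum: 50% of 29,215 = 14,607.50, rounded up to 14,608; 14,626 present. Satisfied.
Vote: requires three-fourths of those present (14,626); 3/4 of 14626 = 10969.50, rounded up to 10970, so 10,970 needed; 10,984 in favor. Satisfied.

Valid — all requirements satisfied.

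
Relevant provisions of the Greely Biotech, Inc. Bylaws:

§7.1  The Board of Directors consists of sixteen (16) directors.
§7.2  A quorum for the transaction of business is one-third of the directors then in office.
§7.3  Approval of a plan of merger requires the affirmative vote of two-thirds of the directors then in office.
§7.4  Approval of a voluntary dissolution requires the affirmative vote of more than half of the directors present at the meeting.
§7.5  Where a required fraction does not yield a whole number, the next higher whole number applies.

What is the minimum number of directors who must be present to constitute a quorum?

1/3 of 16 = 5.33, rounded up to 6.

6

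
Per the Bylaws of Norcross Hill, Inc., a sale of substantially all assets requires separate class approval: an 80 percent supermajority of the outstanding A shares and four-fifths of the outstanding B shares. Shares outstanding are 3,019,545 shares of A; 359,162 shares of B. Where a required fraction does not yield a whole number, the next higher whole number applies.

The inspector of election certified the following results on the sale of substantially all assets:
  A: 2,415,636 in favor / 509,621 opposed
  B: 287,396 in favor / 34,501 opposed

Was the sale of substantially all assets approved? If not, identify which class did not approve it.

A: 4/5 of 3019545 = 2415636; 2,415,636 required, 2,415,636 in favor — approved.
B: 4/5 of 359162 = 287329.60, rounded up to 287330; 287,330 required, 287,396 in favor — approved.

Approved — every class gave the required vote.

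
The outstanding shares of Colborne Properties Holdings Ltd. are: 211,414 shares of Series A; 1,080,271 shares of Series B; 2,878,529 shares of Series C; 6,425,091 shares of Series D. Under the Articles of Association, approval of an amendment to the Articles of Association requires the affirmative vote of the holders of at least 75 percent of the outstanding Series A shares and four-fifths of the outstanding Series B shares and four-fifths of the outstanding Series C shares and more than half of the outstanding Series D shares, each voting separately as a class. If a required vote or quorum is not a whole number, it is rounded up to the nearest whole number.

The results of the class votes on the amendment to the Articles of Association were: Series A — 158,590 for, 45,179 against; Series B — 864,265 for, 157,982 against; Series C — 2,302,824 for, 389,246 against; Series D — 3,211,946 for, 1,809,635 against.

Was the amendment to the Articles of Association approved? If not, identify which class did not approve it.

Not approved — the Series D shares did not give the required vote.

Series A: 3/4 of 211414 = 158560.50, rounded up to 158561; 158,561 required, 158,590 in favor — approved.
Series B: 4/5 of 1080271 = 864216.80, rounded up to 864217; 864,217 required, 864,265 in favor — approved.
Series C: 4/5 of 2878529 = 2302823.20, rounded up to 2302824; 2,302,824 required, 2,302,824 in favor — approved.
Series D: a majority of 6425091 is 3212546; 3,212,546 required, 3,211,946 in favor — not approved.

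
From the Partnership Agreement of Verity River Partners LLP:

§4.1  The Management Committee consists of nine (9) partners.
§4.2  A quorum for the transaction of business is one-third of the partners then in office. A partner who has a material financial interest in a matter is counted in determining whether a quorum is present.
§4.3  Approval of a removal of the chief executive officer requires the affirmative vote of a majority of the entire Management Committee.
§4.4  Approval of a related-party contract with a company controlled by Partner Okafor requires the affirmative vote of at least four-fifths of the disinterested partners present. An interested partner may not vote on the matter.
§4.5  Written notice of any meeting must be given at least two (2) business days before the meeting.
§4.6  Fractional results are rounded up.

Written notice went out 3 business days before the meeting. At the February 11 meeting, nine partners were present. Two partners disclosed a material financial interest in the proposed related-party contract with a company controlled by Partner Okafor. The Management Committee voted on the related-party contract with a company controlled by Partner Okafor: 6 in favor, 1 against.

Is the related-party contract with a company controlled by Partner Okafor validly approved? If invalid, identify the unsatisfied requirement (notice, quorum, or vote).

Notice: 3 business days given; 2 required (3 ≥ 2). Satisfied.
Quorum: 9 present (interested partners count toward quorum); quorum is 3. Satisfied.
Vote: the related-party contract with a company controlled by Partner Okafor requires four-fifths of the disinterested partners present (9 − 2 = 7). 4/5 of 7 = 5.60, rounded up to 6, so 6 affirmative votes are needed; 6 voted in favor. Satisfied.

Valid — all requirements satisfied.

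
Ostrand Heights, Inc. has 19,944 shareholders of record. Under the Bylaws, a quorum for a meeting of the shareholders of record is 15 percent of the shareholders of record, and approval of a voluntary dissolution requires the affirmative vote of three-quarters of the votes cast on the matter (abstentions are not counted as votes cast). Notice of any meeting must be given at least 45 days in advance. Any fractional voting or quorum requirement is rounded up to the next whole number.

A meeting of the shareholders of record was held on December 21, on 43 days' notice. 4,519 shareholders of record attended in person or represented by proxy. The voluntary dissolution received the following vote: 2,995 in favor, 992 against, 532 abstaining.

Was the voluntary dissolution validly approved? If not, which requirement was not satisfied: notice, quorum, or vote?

Invalid — notice requirement not satisfied.

Notice: 43 days given; 45 required. Not satisfied.
Quorum: 15% of 19,944 = 2,991.60, rounded up to 2,992; 4,519 present. Satisfied.
Vote: requires three-fourths of the votes cast (4,519 − 532 abstaining = 3,987); 3/4 of 3987 = 2990.25, rounded up to 2991, so 2,991 needed; 2,995 in favor. Satisfied.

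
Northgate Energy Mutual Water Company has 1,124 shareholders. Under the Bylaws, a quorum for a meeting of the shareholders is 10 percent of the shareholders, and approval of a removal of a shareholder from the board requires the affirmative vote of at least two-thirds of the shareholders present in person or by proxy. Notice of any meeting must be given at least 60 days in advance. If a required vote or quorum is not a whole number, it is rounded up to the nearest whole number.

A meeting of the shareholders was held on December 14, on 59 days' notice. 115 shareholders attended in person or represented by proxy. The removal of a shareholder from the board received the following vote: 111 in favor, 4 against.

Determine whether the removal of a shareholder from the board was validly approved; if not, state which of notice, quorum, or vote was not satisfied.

Notice: 59 days given; 60 required. Not satisfied.
Quorum: 10% of 1,124 = 112.40, rounded up to 113; 115 present. Satisfied.
Vote: requires two-thirds of those present (115); 2/3 of 115 = 76.67, rounded up to 77, so 77 needed; 111 in favor. Satisfied.

Invalid — notice requirement not satisfied.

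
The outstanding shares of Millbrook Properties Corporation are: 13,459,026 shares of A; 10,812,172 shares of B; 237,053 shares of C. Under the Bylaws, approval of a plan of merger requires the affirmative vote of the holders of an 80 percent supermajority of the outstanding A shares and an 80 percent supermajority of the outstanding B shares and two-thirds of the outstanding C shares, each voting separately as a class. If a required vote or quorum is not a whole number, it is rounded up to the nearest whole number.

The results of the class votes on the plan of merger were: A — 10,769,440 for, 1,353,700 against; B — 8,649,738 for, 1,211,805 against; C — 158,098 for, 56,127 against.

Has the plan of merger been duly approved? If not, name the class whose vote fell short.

Approved — every class gave the required vote.

A: 4/5 of 13459026 = 10767220.80, rounded up to 10767221; 10,767,221 required, 10,769,440 in favor — approved.
B: 4/5 of 10812172 = 8649737.60, rounded up to 8649738; 8,649,738 required, 8,649,738 in favor — approved.
C: 2/3 of 237053 = 158035.33, rounded up to 158036; 158,036 required, 158,098 in favor — approved.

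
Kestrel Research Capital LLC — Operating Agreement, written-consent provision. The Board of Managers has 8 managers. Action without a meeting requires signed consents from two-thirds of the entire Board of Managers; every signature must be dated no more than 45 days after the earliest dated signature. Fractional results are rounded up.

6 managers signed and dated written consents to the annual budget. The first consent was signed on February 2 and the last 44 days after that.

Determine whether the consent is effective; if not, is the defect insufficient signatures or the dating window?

Signatures required: two-thirds of 8 — 2/3 of 8 = 5.33, rounded up to 6, so 6 needed; 6 signed. Sufficient.
Dating window: the latest signature is 44 days after the earliest; the limit is 45 days. Within the window.

Effective — both the signature and dating-window requirements are satisfied.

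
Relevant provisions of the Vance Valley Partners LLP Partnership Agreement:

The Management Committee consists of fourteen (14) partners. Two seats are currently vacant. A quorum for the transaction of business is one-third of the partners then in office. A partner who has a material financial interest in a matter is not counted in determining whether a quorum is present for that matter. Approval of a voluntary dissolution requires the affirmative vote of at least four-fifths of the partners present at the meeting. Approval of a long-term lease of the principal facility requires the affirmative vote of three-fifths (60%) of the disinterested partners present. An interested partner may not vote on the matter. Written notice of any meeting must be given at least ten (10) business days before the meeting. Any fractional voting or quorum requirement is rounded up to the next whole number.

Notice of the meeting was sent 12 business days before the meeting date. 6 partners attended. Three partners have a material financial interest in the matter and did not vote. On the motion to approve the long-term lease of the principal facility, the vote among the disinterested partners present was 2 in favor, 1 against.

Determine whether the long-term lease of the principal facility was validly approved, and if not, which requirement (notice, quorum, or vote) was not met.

Notice: 12 business days given; 10 required (12 ≥ 10). Satisfied.
Quorum: 6 present, but the 3 interested partners do not count, leaving 3. Quorum is 4. Not satisfied.
Vote: the long-term lease of the principal facility requires three-fifths of the disinterested partners present (6 − 3 = 3). 3/5 of 3 = 1.80, rounded up to 2, so 2 affirmative votes are needed; 2 voted in favor. Satisfied. (Moot — without a quorum no business can be validly transacted.)

Invalid — quorum requirement not satisfied.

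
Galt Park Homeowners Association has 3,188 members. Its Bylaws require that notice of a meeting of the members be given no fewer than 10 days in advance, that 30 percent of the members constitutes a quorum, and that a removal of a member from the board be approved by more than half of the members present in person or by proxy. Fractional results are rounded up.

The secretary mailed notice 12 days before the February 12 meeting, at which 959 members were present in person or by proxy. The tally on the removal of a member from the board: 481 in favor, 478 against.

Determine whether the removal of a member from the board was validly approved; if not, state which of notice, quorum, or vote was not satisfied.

Notice: 12 days given; 10 required. Satisfied.
Quorum: 30% of 3,188 = 956.40, rounded up to 957; 959 present. Satisfied.
Vote: requires a majority of those present (959); a majority of 959 is 480, so 480 needed; 481 in favor. Satisfied.

Valid — all requirements satisfied.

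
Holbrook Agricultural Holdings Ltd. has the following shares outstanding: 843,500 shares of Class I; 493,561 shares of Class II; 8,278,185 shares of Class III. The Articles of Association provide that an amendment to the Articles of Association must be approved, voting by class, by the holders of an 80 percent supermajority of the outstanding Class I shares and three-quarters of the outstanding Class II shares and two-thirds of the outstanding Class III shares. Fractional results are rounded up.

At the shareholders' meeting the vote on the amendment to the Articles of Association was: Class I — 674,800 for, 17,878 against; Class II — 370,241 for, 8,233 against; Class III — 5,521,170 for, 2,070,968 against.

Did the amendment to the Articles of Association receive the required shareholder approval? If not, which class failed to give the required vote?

Class I: 4/5 of 843500 = 674800; 674,800 required, 674,800 in favor — approved.
Class II: 3/4 of 493561 = 370170.75, rounded up to 370171; 370,171 required, 370,241 in favor — approved.
Class III: 2/3 of 8278185 = 5518790; 5,518,790 required, 5,521,170 in favor — approved.

Approved — every class gave the required vote.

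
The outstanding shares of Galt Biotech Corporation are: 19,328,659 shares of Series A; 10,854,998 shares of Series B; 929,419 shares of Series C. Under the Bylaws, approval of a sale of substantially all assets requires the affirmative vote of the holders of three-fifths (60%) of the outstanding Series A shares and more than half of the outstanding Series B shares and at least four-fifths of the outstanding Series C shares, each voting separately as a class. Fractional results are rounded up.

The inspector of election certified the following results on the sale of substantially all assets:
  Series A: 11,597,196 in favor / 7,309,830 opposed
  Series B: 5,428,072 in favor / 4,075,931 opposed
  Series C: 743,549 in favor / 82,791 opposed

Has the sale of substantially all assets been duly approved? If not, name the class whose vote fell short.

Series A: 3/5 of 19328659 = 11597195.40, rounded up to 11597196; 11,597,196 required, 11,597,196 in favor — approved.
Series B: a majority of 10854998 is 5427500; 5,427,500 required, 5,428,072 in favor — approved.
Series C: 4/5 of 929419 = 743535.20, rounded up to 743536; 743,536 required, 743,549 in favor — approved.

Approved — every class gave the required vote.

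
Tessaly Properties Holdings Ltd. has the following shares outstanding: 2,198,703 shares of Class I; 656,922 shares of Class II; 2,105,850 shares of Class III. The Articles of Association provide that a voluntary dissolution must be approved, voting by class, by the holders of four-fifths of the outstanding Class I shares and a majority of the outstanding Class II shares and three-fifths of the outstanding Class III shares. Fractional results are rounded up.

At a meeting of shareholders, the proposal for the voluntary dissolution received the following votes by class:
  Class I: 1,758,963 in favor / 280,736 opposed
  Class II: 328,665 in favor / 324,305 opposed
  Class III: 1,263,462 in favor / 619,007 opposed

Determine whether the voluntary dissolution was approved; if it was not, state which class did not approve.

Not approved — the Class III shares did not give the required vote.

Class I: 4/5 of 2198703 = 1758962.40, rounded up to 1758963; 1,758,963 required, 1,758,963 in favor — approved.
Class II: a majority of 656922 is 328462; 328,462 required, 328,665 in favor — approved.
Class III: 3/5 of 2105850 = 1263510; 1,263,510 required, 1,263,462 in favor — not approved.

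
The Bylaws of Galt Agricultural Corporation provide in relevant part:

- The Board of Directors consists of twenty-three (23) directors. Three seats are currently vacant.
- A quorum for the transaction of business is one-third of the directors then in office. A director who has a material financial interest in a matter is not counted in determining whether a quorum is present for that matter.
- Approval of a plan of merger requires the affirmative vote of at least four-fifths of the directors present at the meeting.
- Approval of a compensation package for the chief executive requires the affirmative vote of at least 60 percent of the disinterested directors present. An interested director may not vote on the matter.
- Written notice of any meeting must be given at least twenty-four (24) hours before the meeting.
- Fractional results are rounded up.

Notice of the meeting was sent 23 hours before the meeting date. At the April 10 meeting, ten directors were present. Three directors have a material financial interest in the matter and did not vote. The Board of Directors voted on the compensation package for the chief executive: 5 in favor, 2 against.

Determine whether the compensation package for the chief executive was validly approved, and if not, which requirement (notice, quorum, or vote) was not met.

Invalid — notice requirement not satisfied.

Notice: 23 hours given; 24 required (23 < 24). Not satisfied.
Quorum: 10 present, but the 3 interested directors do not count, leaving 7. Quorum is 7. Satisfied.
Vote: the compensation package for the chief executive requires three-fifths of the disinterested directors present (10 − 3 = 7). 3/5 of 7 = 4.20, rounded up to 5, so 5 affirmative votes are needed; 5 voted in favor. Satisfied.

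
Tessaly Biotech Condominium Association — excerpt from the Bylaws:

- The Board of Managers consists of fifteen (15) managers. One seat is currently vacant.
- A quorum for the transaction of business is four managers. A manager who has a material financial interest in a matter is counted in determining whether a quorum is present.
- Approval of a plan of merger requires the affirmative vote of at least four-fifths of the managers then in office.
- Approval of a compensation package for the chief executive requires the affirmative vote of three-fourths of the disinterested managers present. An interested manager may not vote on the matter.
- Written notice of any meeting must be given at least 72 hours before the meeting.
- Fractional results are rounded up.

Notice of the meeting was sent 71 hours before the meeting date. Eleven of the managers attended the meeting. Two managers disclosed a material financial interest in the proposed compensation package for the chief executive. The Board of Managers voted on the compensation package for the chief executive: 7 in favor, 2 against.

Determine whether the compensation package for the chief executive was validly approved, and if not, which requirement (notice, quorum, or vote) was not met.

Invalid — notice requirement not satisfied.

Notice: 71 hours given; 72 required (71 < 72). Not satisfied.
Quorum: 11 present (interested managers count toward quorum); quorum is 4. Satisfied.
Vote: the compensation package for the chief executive requires three-fourths of the disinterested managers present (11 − 2 = 9). 3/4 of 9 = 6.75, rounded up to 7, so 7 affirmative votes are needed; 7 voted in favor. Satisfied.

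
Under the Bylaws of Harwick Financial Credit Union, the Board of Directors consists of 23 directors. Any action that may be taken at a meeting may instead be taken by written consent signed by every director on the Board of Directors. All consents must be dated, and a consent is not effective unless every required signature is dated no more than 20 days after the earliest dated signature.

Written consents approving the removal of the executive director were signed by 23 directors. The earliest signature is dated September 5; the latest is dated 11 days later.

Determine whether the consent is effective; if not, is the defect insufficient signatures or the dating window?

Effective — both the signature and dating-window requirements are satisfied.

Signatures required: all of 23 — unanimous means all 23, so 23 needed; 23 signed. Sufficient.
Dating window: the latest signature is 11 days after the earliest; the limit is 20 days. Within the window.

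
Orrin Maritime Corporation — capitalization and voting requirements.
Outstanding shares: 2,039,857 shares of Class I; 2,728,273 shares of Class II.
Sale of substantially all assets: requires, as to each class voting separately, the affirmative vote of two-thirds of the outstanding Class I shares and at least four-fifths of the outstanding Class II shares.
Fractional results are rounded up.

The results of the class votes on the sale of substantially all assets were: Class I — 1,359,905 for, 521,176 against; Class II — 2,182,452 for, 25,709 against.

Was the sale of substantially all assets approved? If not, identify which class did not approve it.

Class I: 2/3 of 2039857 = 1359904.67, rounded up to 1359905; 1,359,905 required, 1,359,905 in favor — approved.
Class II: 4/5 of 2728273 = 2182618.40, rounded up to 2182619; 2,182,619 required, 2,182,452 in favor — not approved.

Not approved — the Class II shares did not give the required vote.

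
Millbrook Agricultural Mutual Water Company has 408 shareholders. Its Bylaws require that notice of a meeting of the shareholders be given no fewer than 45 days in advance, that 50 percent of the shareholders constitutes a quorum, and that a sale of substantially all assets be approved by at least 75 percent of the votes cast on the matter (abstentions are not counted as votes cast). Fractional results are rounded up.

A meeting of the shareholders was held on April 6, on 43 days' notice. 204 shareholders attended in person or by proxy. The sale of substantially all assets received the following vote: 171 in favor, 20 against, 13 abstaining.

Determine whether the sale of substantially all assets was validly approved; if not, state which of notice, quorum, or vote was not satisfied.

Notice: 43 days given; 45 required. Not satisfied.
Quorum: 50% of 408 = 204; 204 present. Satisfied.
Vote: requires three-fourths of the votes cast (204 − 13 abstaining = 191); 3/4 of 191 = 143.25, rounded up to 144, so 144 needed; 171 in favor. Satisfied.

Invalid — notice requirement not satisfied.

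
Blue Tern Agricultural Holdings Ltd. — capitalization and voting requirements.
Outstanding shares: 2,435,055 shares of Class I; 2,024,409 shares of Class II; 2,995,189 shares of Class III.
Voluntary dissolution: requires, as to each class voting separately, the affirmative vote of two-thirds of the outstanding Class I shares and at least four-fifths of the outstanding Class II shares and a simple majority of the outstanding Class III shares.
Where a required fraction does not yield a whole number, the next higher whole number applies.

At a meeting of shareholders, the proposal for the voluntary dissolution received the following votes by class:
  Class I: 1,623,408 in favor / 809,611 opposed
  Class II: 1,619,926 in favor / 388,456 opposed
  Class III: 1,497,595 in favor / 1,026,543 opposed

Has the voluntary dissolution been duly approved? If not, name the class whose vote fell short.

Class I: 2/3 of 2435055 = 1623370; 1,623,370 required, 1,623,408 in favor — approved.
Class II: 4/5 of 2024409 = 1619527.20, rounded up to 1619528; 1,619,528 required, 1,619,926 in favor — approved.
Class III: a majority of 2995189 is 1497595; 1,497,595 required, 1,497,595 in favor — approved.

Approved — every class gave the required vote.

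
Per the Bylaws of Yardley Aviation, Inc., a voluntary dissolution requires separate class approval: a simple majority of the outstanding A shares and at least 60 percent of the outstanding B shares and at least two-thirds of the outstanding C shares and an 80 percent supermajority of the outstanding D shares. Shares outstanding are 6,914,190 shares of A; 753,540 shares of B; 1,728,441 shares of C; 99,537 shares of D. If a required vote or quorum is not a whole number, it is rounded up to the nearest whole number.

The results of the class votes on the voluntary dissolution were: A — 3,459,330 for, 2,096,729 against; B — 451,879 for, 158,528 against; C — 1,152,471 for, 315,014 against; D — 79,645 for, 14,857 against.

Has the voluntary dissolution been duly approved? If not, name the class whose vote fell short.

Not approved — the B shares did not give the required vote.

A: a majority of 6914190 is 3457096; 3,457,096 required, 3,459,330 in favor — approved.
B: 3/5 of 753540 = 452124; 452,124 required, 451,879 in favor — not approved.
C: 2/3 of 1728441 = 1152294; 1,152,294 required, 1,152,471 in favor — approved.
D: 4/5 of 99537 = 79629.60, rounded up to 79630; 79,630 required, 79,645 in favor — approved.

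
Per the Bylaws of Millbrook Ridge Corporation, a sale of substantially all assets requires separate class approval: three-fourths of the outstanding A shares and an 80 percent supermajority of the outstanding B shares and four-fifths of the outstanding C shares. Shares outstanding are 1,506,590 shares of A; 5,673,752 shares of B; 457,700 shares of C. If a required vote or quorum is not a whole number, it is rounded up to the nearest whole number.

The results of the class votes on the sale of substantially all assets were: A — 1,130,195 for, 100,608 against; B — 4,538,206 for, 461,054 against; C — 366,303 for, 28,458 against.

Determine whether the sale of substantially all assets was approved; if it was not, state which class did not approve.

Not approved — the B shares did not give the required vote.

A: 3/4 of 1506590 = 1129942.50, rounded up to 1129943; 1,129,943 required, 1,130,195 in favor — approved.
B: 4/5 of 5673752 = 4539001.60, rounded up to 4539002; 4,539,002 required, 4,538,206 in favor — not approved.
C: 4/5 of 457700 = 366160; 366,160 required, 366,303 in favor — approved.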